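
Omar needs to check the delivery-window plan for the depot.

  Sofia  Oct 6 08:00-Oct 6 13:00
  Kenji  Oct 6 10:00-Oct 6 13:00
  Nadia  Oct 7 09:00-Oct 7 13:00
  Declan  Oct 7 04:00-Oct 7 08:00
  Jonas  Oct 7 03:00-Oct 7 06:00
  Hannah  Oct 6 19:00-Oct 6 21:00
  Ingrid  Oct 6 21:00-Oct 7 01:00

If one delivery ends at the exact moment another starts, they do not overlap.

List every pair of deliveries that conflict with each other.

Declan & Jonas, Kenji & Sofia

Check each pair: they overlap iff neither finishes before the other starts.
Sorted by start: Sofia, Kenji, Hannah, Ingrid, Jonas, Declan, Nadia.
Kenji starts before Sofia ends → Sofia and Kenji overlap.
Hannah starts after Sofia ends; Sofia is clear from here.
Hannah starts after Kenji ends; Kenji is clear from here.
Ingrid starts exactly when Hannah ends (back-to-back, no overlap); Hannah is clear from here.
Jonas starts after Ingrid ends; Ingrid is clear from here.
Declan starts before Jonas ends → Jonas and Declan overlap.
Nadia starts after Jonas ends.
Nadia starts after Declan ends.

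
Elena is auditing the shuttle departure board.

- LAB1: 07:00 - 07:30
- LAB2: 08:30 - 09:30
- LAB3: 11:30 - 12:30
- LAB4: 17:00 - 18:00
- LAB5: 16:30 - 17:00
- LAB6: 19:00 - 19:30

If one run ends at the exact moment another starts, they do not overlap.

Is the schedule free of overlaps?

Sorted by start: LAB1, LAB2, LAB3, LAB5, LAB4, LAB6.
LAB2 starts after LAB1 ends, so nothing later overlaps LAB1 either.
LAB3 starts after LAB2 ends, so nothing later overlaps LAB2 either.
LAB5 starts after LAB3 ends, so nothing later overlaps LAB3 either.
LAB4 starts exactly when LAB5 ends (back-to-back, no overlap), so nothing later overlaps LAB5 either.
LAB6 starts after LAB4 ends.
Every pair is clear; the schedule has no overlaps.

Yes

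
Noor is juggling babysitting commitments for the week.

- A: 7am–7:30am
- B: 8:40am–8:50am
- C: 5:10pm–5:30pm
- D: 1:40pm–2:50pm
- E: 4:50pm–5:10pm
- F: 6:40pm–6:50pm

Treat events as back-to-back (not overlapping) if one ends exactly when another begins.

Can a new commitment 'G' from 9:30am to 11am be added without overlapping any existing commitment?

Yes — the slot is free

A: ends 7:30am at or before G starts 9:30am → clear.
B: ends 8:50am at or before G starts 9:30am → clear.
D: starts 1:40pm at or after G ends 11am → clear.
E: starts 4:50pm at or after G ends 11am → clear.
C: starts 5:10pm at or after G ends 11am → clear.
F: starts 6:40pm at or after G ends 11am → clear.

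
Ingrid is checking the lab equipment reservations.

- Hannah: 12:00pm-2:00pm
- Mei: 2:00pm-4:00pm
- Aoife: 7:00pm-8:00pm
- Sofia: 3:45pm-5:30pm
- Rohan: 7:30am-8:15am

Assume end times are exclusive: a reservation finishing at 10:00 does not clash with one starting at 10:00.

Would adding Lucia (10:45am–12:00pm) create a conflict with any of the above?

No — it doesn't clash with anything

Rohan: ends 8:15am at or before Lucia starts 10:45am → clear.
Hannah: starts 12:00pm at or after Lucia ends 12:00pm → clear.
Mei: starts 2:00pm at or after Lucia ends 12:00pm → clear.
Sofia: starts 3:45pm at or after Lucia ends 12:00pm → clear.
Aoife: starts 7:00pm at or after Lucia ends 12:00pm → clear.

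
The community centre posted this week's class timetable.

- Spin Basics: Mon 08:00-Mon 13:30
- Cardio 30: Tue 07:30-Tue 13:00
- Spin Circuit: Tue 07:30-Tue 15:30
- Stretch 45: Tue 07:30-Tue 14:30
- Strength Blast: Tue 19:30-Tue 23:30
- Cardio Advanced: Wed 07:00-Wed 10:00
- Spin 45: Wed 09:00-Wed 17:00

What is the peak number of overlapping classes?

3

Sort all start/end points and keep a running count:
Mon 08:00 start Spin Basics → 1
Mon 13:30 end Spin Basics → 0
Tue 07:30 start Cardio 30 → 1
Tue 07:30 start Spin Circuit → 2
Tue 07:30 start Stretch 45 → 3
Tue 13:00 end Cardio 30 → 2
Tue 14:30 end Stretch 45 → 1
Tue 15:30 end Spin Circuit → 0
Tue 19:30 start Strength Blast → 1
Tue 23:30 end Strength Blast → 0
Wed 07:00 start Cardio Advanced → 1
Wed 09:00 start Spin 45 → 2
Wed 10:00 end Cardio Advanced → 1
Wed 17:00 end Spin 45 → 0
Peak is 3, at Tue 07:30 (Cardio 30, Spin Circuit, Stretch 45).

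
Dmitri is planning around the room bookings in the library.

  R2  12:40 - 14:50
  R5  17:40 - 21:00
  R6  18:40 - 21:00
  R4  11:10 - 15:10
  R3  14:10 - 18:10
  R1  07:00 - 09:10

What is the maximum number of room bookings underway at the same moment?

Sort all start/end points and keep a running count:
07:00 start R1 → 1
09:10 end R1 → 0
11:10 start R4 → 1
12:40 start R2 → 2
14:10 start R3 → 3
14:50 end R2 → 2
15:10 end R4 → 1
17:40 start R5 → 2
18:10 end R3 → 1
18:40 start R6 → 2
21:00 end R5 → 1
21:00 end R6 → 0
Peak is 3, at 14:10 (R2, R3, R4).

3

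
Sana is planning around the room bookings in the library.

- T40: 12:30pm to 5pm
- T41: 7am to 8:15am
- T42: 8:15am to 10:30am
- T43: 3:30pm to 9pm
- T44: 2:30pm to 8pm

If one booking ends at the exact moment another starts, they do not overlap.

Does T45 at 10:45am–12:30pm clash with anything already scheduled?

No — it doesn't clash with anything

T41: ends 8:15am at or before T45 starts 10:45am → clear.
T42: ends 10:30am at or before T45 starts 10:45am → clear.
T40: starts 12:30pm at or after T45 ends 12:30pm → clear.
T44: starts 2:30pm at or after T45 ends 12:30pm → clear.
T43: starts 3:30pm at or after T45 ends 12:30pm → clear.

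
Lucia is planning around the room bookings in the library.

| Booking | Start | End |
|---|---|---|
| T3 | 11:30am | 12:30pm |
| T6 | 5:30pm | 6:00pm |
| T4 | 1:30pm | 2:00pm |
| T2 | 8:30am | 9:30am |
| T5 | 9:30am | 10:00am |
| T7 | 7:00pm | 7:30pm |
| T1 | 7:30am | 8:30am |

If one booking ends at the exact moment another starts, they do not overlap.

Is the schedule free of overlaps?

Check each pair: they overlap iff neither finishes before the other starts.
Sorted by start: T1, T2, T5, T3, T4, T6, T7.
T2 starts exactly when T1 ends (back-to-back, no overlap) — done with T1.
T5 starts exactly when T2 ends (back-to-back, no overlap) — done with T2.
T3 starts after T5 ends — done with T5.
T4 starts after T3 ends — done with T3.
T6 starts after T4 ends — done with T4.
T7 starts after T6 ends.
Every pair is clear; the schedule has no overlaps.

Yes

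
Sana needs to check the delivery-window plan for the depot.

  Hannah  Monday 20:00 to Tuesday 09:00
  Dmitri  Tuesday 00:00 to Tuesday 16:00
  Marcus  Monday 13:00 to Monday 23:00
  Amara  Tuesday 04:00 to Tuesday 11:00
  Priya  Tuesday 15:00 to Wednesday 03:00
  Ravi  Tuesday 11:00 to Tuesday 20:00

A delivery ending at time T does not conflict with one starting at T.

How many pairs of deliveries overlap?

Sorted by start: Marcus, Hannah, Dmitri, Amara, Ravi, Priya.
Hannah starts before Marcus ends → Marcus and Hannah overlap.
Dmitri starts after Marcus ends; Marcus is clear from here.
Dmitri starts before Hannah ends → Hannah and Dmitri overlap.
Amara starts before Hannah ends → Hannah and Amara overlap.
Ravi starts after Hannah ends; Hannah is clear from here.
Amara starts before Dmitri ends → Dmitri and Amara overlap.
Ravi starts before Dmitri ends → Dmitri and Ravi overlap.
Priya starts before Dmitri ends → Dmitri and Priya overlap.
Ravi starts exactly when Amara ends (back-to-back, no overlap); Amara is clear from here.
Priya starts before Ravi ends → Ravi and Priya overlap.
Overlapping pairs: Amara & Dmitri, Amara & Hannah, Dmitri & Hannah, Dmitri & Priya, Dmitri & Ravi, Hannah & Marcus, Priya & Ravi — 7 in total.

7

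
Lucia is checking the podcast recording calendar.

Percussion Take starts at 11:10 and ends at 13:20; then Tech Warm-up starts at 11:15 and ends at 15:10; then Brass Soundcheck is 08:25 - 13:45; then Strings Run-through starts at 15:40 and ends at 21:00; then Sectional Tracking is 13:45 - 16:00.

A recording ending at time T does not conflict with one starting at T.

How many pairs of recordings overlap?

5

Check each pair: they overlap iff neither finishes before the other starts.
Sorted by start: Brass Soundcheck, Percussion Take, Tech Warm-up, Sectional Tracking, Strings Run-through.
Percussion Take starts before Brass Soundcheck ends → Brass Soundcheck and Percussion Take overlap.
Tech Warm-up starts before Brass Soundcheck ends → Brass Soundcheck and Tech Warm-up overlap.
Sectional Tracking starts exactly when Brass Soundcheck ends (back-to-back, no overlap), so Brass Soundcheck has no further overlaps.
Tech Warm-up starts before Percussion Take ends → Percussion Take and Tech Warm-up overlap.
Sectional Tracking starts after Percussion Take ends, so Percussion Take has no further overlaps.
Sectional Tracking starts before Tech Warm-up ends → Tech Warm-up and Sectional Tracking overlap.
Strings Run-through starts after Tech Warm-up ends.
Strings Run-through starts before Sectional Tracking ends → Sectional Tracking and Strings Run-through overlap.
Overlapping pairs: Brass Soundcheck & Percussion Take, Brass Soundcheck & Tech Warm-up, Percussion Take & Tech Warm-up, Sectional Tracking & Strings Run-through, Sectional Tracking & Tech Warm-up — 5 in total.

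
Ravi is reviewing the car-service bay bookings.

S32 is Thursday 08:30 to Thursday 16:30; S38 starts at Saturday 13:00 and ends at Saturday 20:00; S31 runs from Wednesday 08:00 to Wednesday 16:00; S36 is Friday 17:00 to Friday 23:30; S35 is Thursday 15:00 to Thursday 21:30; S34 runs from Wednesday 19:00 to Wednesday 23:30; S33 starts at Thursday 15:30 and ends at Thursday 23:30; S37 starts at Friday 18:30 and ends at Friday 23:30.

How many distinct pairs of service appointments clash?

Check each pair: they overlap iff neither finishes before the other starts.
Sorted by start: S31, S34, S32, S35, S33, S36, S37, S38.
S34 starts after S31 ends, so S31 has no further overlaps.
S32 starts after S34 ends, so S34 has no further overlaps.
S35 starts before S32 ends → S32 and S35 overlap.
S33 starts before S32 ends → S32 and S33 overlap.
S36 starts after S32 ends, so S32 has no further overlaps.
S33 starts before S35 ends → S35 and S33 overlap.
S36 starts after S35 ends, so S35 has no further overlaps.
S36 starts after S33 ends, so S33 has no further overlaps.
S37 starts before S36 ends → S36 and S37 overlap.
S38 starts after S36 ends.
S38 starts after S37 ends.
Overlapping pairs: S32 & S33, S32 & S35, S33 & S35, S36 & S37 — 4 in total.

4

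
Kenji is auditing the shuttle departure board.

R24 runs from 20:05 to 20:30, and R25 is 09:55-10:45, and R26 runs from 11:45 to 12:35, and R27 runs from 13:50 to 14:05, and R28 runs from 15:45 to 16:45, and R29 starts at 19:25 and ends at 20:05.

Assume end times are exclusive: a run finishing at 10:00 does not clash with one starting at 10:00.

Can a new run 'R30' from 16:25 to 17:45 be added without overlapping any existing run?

No — it overlaps R28

R25: ends 10:45 at or before R30 starts 16:25 → clear.
R26: ends 12:35 at or before R30 starts 16:25 → clear.
R27: ends 14:05 at or before R30 starts 16:25 → clear.
R28: starts 15:45 before R30 ends 17:45, and ends 16:45 after R30 starts 16:25 → overlap.
R29: starts 19:25 at or after R30 ends 17:45 → clear.
R24: starts 20:05 at or after R30 ends 17:45 → clear.
R30 overlaps R28.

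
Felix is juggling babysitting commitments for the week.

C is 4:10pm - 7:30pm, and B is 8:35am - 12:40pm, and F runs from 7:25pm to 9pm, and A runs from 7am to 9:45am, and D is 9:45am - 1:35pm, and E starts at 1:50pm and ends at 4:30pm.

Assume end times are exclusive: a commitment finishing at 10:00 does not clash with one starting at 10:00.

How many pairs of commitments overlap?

Sorted by start: A, B, D, E, C, F.
B starts before A ends → A and B overlap.
D starts exactly when A ends (back-to-back, no overlap); A is clear from here.
D starts before B ends → B and D overlap.
E starts after B ends; B is clear from here.
E starts after D ends; D is clear from here.
C starts before E ends → E and C overlap.
F starts after E ends.
F starts before C ends → C and F overlap.
Overlapping pairs: A & B, B & D, C & E, C & F — 4 in total.

4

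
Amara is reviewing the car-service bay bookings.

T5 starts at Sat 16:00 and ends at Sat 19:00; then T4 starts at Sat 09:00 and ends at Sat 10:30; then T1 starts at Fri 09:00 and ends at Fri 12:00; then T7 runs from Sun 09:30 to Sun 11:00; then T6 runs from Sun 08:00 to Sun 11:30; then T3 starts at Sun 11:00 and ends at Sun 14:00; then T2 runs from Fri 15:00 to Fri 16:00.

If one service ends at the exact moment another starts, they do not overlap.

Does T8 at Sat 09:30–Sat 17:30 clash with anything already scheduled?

T1: ends Fri 12:00 at or before T8 starts Sat 09:30 → clear.
T2: ends Fri 16:00 at or before T8 starts Sat 09:30 → clear.
T4: starts Sat 09:00 before T8 ends Sat 17:30, and ends Sat 10:30 after T8 starts Sat 09:30 → overlap.
T5: starts Sat 16:00 before T8 ends Sat 17:30, and ends Sat 19:00 after T8 starts Sat 09:30 → overlap.
T6: starts Sun 08:00 at or after T8 ends Sat 17:30 → clear.
T7: starts Sun 09:30 at or after T8 ends Sat 17:30 → clear.
T3: starts Sun 11:00 at or after T8 ends Sat 17:30 → clear.
T8 overlaps T4, T5.

Yes — it overlaps T4, T5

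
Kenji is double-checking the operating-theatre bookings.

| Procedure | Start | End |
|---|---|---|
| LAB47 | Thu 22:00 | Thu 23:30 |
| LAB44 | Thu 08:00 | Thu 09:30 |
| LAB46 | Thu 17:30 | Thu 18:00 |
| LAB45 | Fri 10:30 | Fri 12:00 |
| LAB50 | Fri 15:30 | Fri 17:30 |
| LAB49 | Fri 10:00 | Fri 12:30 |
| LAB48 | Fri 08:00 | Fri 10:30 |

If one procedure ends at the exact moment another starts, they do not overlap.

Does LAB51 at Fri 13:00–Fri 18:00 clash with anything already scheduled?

Yes — it overlaps LAB50

LAB44: ends Thu 09:30 at or before LAB51 starts Fri 13:00 → clear.
LAB46: ends Thu 18:00 at or before LAB51 starts Fri 13:00 → clear.
LAB47: ends Thu 23:30 at or before LAB51 starts Fri 13:00 → clear.
LAB48: ends Fri 10:30 at or before LAB51 starts Fri 13:00 → clear.
LAB49: ends Fri 12:30 at or before LAB51 starts Fri 13:00 → clear.
LAB45: ends Fri 12:00 at or before LAB51 starts Fri 13:00 → clear.
LAB50: starts Fri 15:30 before LAB51 ends Fri 18:00, and ends Fri 17:30 after LAB51 starts Fri 13:00 → overlap.
LAB51 overlaps LAB50.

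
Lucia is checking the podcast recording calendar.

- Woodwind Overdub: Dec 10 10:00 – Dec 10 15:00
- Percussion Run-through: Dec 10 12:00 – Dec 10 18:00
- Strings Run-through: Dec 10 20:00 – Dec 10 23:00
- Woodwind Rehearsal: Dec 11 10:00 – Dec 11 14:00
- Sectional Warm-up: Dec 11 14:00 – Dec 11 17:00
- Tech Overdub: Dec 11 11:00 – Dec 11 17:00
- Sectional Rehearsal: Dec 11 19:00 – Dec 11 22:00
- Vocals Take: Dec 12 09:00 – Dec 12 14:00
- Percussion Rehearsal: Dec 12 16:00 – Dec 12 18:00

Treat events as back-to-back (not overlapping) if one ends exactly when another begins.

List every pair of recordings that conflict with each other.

Check each pair: they overlap iff neither finishes before the other starts.
Sorted by start: Woodwind Overdub, Percussion Run-through, Strings Run-through, Woodwind Rehearsal, Tech Overdub, Sectional Warm-up, Sectional Rehearsal, Vocals Take, Percussion Rehearsal.
Percussion Run-through starts before Woodwind Overdub ends → Woodwind Overdub and Percussion Run-through overlap.
Strings Run-through starts after Woodwind Overdub ends — done with Woodwind Overdub.
Strings Run-through starts after Percussion Run-through ends — done with Percussion Run-through.
Woodwind Rehearsal starts after Strings Run-through ends — done with Strings Run-through.
Tech Overdub starts before Woodwind Rehearsal ends → Woodwind Rehearsal and Tech Overdub overlap.
Sectional Warm-up starts exactly when Woodwind Rehearsal ends (back-to-back, no overlap) — done with Woodwind Rehearsal.
Sectional Warm-up starts before Tech Overdub ends → Tech Overdub and Sectional Warm-up overlap.
Sectional Rehearsal starts after Tech Overdub ends — done with Tech Overdub.
Sectional Rehearsal starts after Sectional Warm-up ends — done with Sectional Warm-up.
Vocals Take starts after Sectional Rehearsal ends — done with Sectional Rehearsal.
Percussion Rehearsal starts after Vocals Take ends.

Percussion Run-through & Woodwind Overdub, Sectional Warm-up & Tech Overdub, Tech Overdub & Woodwind Rehearsal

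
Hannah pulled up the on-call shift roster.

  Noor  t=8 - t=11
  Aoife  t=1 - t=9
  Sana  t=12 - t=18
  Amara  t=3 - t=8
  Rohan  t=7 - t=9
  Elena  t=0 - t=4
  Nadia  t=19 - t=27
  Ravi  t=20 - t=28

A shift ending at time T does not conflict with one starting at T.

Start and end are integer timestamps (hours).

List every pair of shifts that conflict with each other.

Amara & Aoife, Amara & Elena, Amara & Rohan, Aoife & Elena, Aoife & Noor, Aoife & Rohan, Nadia & Ravi, Noor & Rohan

Sorted by start: Elena, Aoife, Amara, Rohan, Noor, Sana, Nadia, Ravi.
Aoife starts before Elena ends → Elena and Aoife overlap.
Amara starts before Elena ends → Elena and Amara overlap.
Rohan starts after Elena ends, so nothing later overlaps Elena either.
Amara starts before Aoife ends → Aoife and Amara overlap.
Rohan starts before Aoife ends → Aoife and Rohan overlap.
Noor starts before Aoife ends → Aoife and Noor overlap.
Sana starts after Aoife ends, so nothing later overlaps Aoife either.
Rohan starts before Amara ends → Amara and Rohan overlap.
Noor starts exactly when Amara ends (back-to-back, no overlap), so nothing later overlaps Amara either.
Noor starts before Rohan ends → Rohan and Noor overlap.
Sana starts after Rohan ends, so nothing later overlaps Rohan either.
Sana starts after Noor ends, so nothing later overlaps Noor either.
Nadia starts after Sana ends, so nothing later overlaps Sana either.
Ravi starts before Nadia ends → Nadia and Ravi overlap.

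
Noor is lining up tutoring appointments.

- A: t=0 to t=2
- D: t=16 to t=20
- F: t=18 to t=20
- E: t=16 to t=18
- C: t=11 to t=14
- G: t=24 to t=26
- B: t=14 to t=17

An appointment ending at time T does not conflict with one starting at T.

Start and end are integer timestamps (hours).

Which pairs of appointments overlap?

Check each pair: they overlap iff neither finishes before the other starts.
Sorted by start: A, C, B, D, E, F, G.
C starts after A ends, so A has no further overlaps.
B starts exactly when C ends (back-to-back, no overlap), so C has no further overlaps.
D starts before B ends → B and D overlap.
E starts before B ends → B and E overlap.
F starts after B ends, so B has no further overlaps.
E starts before D ends → D and E overlap.
F starts before D ends → D and F overlap.
G starts after D ends.
F starts exactly when E ends (back-to-back, no overlap), so E has no further overlaps.
G starts after F ends.

B & D, B & E, D & E, D & F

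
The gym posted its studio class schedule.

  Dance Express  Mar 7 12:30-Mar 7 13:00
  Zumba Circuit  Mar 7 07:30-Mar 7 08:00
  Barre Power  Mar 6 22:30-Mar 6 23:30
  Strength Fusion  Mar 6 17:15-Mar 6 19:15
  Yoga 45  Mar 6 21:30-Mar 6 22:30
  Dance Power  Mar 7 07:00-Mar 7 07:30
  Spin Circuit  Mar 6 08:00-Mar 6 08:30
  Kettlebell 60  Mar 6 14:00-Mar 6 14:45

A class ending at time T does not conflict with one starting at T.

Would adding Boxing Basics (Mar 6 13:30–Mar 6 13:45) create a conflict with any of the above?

Spin Circuit: ends Mar 6 08:30 at or before Boxing Basics starts Mar 6 13:30 → clear.
Kettlebell 60: starts Mar 6 14:00 at or after Boxing Basics ends Mar 6 13:45 → clear.
Strength Fusion: starts Mar 6 17:15 at or after Boxing Basics ends Mar 6 13:45 → clear.
Yoga 45: starts Mar 6 21:30 at or after Boxing Basics ends Mar 6 13:45 → clear.
Barre Power: starts Mar 6 22:30 at or after Boxing Basics ends Mar 6 13:45 → clear.
Dance Power: starts Mar 7 07:00 at or after Boxing Basics ends Mar 6 13:45 → clear.
Zumba Circuit: starts Mar 7 07:30 at or after Boxing Basics ends Mar 6 13:45 → clear.
Dance Express: starts Mar 7 12:30 at or after Boxing Basics ends Mar 6 13:45 → clear.

No — it doesn't clash with anything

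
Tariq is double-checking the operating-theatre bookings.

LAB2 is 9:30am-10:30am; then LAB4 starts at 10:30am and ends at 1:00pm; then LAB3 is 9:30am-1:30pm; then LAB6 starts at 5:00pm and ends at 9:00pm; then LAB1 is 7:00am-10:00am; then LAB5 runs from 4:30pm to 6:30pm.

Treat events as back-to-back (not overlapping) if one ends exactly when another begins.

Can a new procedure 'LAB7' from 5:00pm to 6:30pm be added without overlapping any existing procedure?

No — it overlaps LAB5, LAB6

LAB1: ends 10:00am at or before LAB7 starts 5:00pm → clear.
LAB2: ends 10:30am at or before LAB7 starts 5:00pm → clear.
LAB3: ends 1:30pm at or before LAB7 starts 5:00pm → clear.
LAB4: ends 1:00pm at or before LAB7 starts 5:00pm → clear.
LAB5: starts 4:30pm before LAB7 ends 6:30pm, and ends 6:30pm after LAB7 starts 5:00pm → overlap.
LAB6: starts 5:00pm before LAB7 ends 6:30pm, and ends 9:00pm after LAB7 starts 5:00pm → overlap.
LAB7 overlaps LAB5, LAB6.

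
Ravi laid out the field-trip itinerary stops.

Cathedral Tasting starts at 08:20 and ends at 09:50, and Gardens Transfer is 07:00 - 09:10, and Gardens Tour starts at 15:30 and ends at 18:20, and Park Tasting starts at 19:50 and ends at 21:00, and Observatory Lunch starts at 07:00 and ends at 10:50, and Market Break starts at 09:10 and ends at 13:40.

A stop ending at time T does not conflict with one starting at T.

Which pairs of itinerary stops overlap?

Sorted by start: Observatory Lunch, Gardens Transfer, Cathedral Tasting, Market Break, Gardens Tour, Park Tasting.
Gardens Transfer starts before Observatory Lunch ends → Observatory Lunch and Gardens Transfer overlap.
Cathedral Tasting starts before Observatory Lunch ends → Observatory Lunch and Cathedral Tasting overlap.
Market Break starts before Observatory Lunch ends → Observatory Lunch and Market Break overlap.
Gardens Tour starts after Observatory Lunch ends, so nothing later overlaps Observatory Lunch either.
Cathedral Tasting starts before Gardens Transfer ends → Gardens Transfer and Cathedral Tasting overlap.
Market Break starts exactly when Gardens Transfer ends (back-to-back, no overlap), so nothing later overlaps Gardens Transfer either.
Market Break starts before Cathedral Tasting ends → Cathedral Tasting and Market Break overlap.
Gardens Tour starts after Cathedral Tasting ends, so nothing later overlaps Cathedral Tasting either.
Gardens Tour starts after Market Break ends, so nothing later overlaps Market Break either.
Park Tasting starts after Gardens Tour ends.

Cathedral Tasting & Gardens Transfer, Cathedral Tasting & Market Break, Cathedral Tasting & Observatory Lunch, Gardens Transfer & Observatory Lunch, Market Break & Observatory Lunch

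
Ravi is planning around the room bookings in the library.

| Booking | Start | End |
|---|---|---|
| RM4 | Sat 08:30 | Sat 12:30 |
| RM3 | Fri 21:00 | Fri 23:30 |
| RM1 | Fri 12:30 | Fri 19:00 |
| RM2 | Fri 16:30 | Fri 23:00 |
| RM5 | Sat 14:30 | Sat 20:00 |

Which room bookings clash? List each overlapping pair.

Check each pair: they overlap iff neither finishes before the other starts.
Sorted by start: RM1, RM2, RM3, RM4, RM5.
RM2 starts before RM1 ends → RM1 and RM2 overlap.
RM3 starts after RM1 ends — done with RM1.
RM3 starts before RM2 ends → RM2 and RM3 overlap.
RM4 starts after RM2 ends — done with RM2.
RM4 starts after RM3 ends — done with RM3.
RM5 starts after RM4 ends.

RM1 & RM2, RM2 & RM3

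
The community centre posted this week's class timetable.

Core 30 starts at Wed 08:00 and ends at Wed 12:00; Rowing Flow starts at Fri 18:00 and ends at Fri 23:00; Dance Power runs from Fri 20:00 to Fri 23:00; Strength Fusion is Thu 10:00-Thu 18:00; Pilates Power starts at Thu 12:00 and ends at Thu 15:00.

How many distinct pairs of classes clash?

2

Check each pair: they overlap iff neither finishes before the other starts.
Sorted by start: Core 30, Strength Fusion, Pilates Power, Rowing Flow, Dance Power.
Strength Fusion starts after Core 30 ends — done with Core 30.
Pilates Power starts before Strength Fusion ends → Strength Fusion and Pilates Power overlap.
Rowing Flow starts after Strength Fusion ends — done with Strength Fusion.
Rowing Flow starts after Pilates Power ends — done with Pilates Power.
Dance Power starts before Rowing Flow ends → Rowing Flow and Dance Power overlap.
Overlapping pairs: Dance Power & Rowing Flow, Pilates Power & Strength Fusion — 2 in total.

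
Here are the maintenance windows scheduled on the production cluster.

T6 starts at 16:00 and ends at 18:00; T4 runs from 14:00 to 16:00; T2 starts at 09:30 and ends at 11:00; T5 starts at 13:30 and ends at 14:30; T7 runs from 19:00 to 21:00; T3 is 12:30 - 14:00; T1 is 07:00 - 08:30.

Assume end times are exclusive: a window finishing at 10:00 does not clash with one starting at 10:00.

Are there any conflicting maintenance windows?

Yes

Two intervals overlap when each starts before the other ends.
Sorted by start: T1, T2, T3, T5, T4, T6, T7.
T2 starts after T1 ends; T1 is clear from here.
T3 starts after T2 ends; T2 is clear from here.
T5 starts before T3 ends → T3 and T5 overlap.
That's a conflict, so the schedule is not conflict-free.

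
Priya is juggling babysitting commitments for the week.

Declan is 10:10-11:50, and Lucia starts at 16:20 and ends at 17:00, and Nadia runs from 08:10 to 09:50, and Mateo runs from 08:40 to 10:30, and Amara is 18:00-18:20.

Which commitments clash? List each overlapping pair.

Sorted by start: Nadia, Mateo, Declan, Lucia, Amara.
Mateo starts before Nadia ends → Nadia and Mateo overlap.
Declan starts after Nadia ends, so Nadia has no further overlaps.
Declan starts before Mateo ends → Mateo and Declan overlap.
Lucia starts after Mateo ends, so Mateo has no further overlaps.
Lucia starts after Declan ends, so Declan has no further overlaps.
Amara starts after Lucia ends.

Declan & Mateo, Mateo & Nadia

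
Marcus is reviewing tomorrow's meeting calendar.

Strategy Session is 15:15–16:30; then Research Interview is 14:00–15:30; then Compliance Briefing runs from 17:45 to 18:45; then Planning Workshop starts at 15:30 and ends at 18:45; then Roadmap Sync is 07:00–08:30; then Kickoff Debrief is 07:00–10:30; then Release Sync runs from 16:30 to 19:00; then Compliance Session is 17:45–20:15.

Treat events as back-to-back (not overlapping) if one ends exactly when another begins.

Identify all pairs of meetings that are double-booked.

Compliance Briefing & Compliance Session, Compliance Briefing & Planning Workshop, Compliance Briefing & Release Sync, Compliance Session & Planning Workshop, Compliance Session & Release Sync, Kickoff Debrief & Roadmap Sync, Planning Workshop & Release Sync, Planning Workshop & Strategy Session, Research Interview & Strategy Session

Check each pair: they overlap iff neither finishes before the other starts.
Sorted by start: Kickoff Debrief, Roadmap Sync, Research Interview, Strategy Session, Planning Workshop, Release Sync, Compliance Session, Compliance Briefing.
Roadmap Sync starts before Kickoff Debrief ends → Kickoff Debrief and Roadmap Sync overlap.
Research Interview starts after Kickoff Debrief ends — done with Kickoff Debrief.
Research Interview starts after Roadmap Sync ends — done with Roadmap Sync.
Strategy Session starts before Research Interview ends → Research Interview and Strategy Session overlap.
Planning Workshop starts exactly when Research Interview ends (back-to-back, no overlap) — done with Research Interview.
Planning Workshop starts before Strategy Session ends → Strategy Session and Planning Workshop overlap.
Release Sync starts exactly when Strategy Session ends (back-to-back, no overlap) — done with Strategy Session.
Release Sync starts before Planning Workshop ends → Planning Workshop and Release Sync overlap.
Compliance Session starts before Planning Workshop ends → Planning Workshop and Compliance Session overlap.
Compliance Briefing starts before Planning Workshop ends → Planning Workshop and Compliance Briefing overlap.
Compliance Session starts before Release Sync ends → Release Sync and Compliance Session overlap.
Compliance Briefing starts before Release Sync ends → Release Sync and Compliance Briefing overlap.
Compliance Briefing starts before Compliance Session ends → Compliance Session and Compliance Briefing overlap.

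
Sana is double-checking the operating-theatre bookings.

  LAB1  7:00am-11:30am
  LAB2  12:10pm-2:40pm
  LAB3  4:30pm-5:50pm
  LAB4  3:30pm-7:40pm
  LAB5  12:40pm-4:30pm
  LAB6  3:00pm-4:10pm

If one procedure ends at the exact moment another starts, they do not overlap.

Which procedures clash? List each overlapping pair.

LAB2 & LAB5, LAB3 & LAB4, LAB4 & LAB5, LAB4 & LAB6, LAB5 & LAB6

Two intervals overlap when each starts before the other ends.
Sorted by start: LAB1, LAB2, LAB5, LAB6, LAB4, LAB3.
LAB2 starts after LAB1 ends; LAB1 is clear from here.
LAB5 starts before LAB2 ends → LAB2 and LAB5 overlap.
LAB6 starts after LAB2 ends; LAB2 is clear from here.
LAB6 starts before LAB5 ends → LAB5 and LAB6 overlap.
LAB4 starts before LAB5 ends → LAB5 and LAB4 overlap.
LAB3 starts exactly when LAB5 ends (back-to-back, no overlap).
LAB4 starts before LAB6 ends → LAB6 and LAB4 overlap.
LAB3 starts after LAB6 ends.
LAB3 starts before LAB4 ends → LAB4 and LAB3 overlap.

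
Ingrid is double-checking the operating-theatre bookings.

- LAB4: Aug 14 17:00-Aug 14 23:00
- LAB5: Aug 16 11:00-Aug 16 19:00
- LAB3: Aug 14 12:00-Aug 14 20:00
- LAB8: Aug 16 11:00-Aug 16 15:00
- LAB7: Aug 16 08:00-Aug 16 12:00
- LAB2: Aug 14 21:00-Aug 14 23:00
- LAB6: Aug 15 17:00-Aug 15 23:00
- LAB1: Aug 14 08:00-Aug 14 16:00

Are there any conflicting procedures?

Sorted by start: LAB1, LAB3, LAB4, LAB2, LAB6, LAB7, LAB5, LAB8.
LAB3 starts before LAB1 ends → LAB1 and LAB3 overlap.
That's a conflict, so the schedule is not conflict-free.

Yes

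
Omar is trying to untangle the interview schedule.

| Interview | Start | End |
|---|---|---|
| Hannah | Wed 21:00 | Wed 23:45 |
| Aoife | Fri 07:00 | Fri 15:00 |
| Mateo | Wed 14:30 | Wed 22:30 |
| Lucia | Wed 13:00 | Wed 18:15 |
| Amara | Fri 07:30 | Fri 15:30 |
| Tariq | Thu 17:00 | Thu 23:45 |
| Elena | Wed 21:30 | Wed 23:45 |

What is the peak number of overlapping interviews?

Walk through starts and ends in time order (an end at T is processed before a start at T):
Wed 13:00 start Lucia → 1
Wed 14:30 start Mateo → 2
Wed 18:15 end Lucia → 1
Wed 21:00 start Hannah → 2
Wed 21:30 start Elena → 3
Wed 22:30 end Mateo → 2
Wed 23:45 end Elena → 1
Wed 23:45 end Hannah → 0
Thu 17:00 start Tariq → 1
Thu 23:45 end Tariq → 0
Fri 07:00 start Aoife → 1
Fri 07:30 start Amara → 2
Fri 15:00 end Aoife → 1
Fri 15:30 end Amara → 0
Peak is 3, at Wed 21:30 (Elena, Hannah, Mateo).

3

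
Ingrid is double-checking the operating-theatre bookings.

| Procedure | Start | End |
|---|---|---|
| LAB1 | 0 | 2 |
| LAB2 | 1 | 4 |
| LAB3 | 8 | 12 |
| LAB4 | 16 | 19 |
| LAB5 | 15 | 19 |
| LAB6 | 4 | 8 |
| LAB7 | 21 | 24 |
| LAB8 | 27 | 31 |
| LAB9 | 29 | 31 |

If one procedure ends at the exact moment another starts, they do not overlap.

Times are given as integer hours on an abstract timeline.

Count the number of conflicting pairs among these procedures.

Sorted by start: LAB1, LAB2, LAB6, LAB3, LAB5, LAB4, LAB7, LAB8, LAB9.
LAB2 starts before LAB1 ends → LAB1 and LAB2 overlap.
LAB6 starts after LAB1 ends; LAB1 is clear from here.
LAB6 starts exactly when LAB2 ends (back-to-back, no overlap); LAB2 is clear from here.
LAB3 starts exactly when LAB6 ends (back-to-back, no overlap); LAB6 is clear from here.
LAB5 starts after LAB3 ends; LAB3 is clear from here.
LAB4 starts before LAB5 ends → LAB5 and LAB4 overlap.
LAB7 starts after LAB5 ends; LAB5 is clear from here.
LAB7 starts after LAB4 ends; LAB4 is clear from here.
LAB8 starts after LAB7 ends; LAB7 is clear from here.
LAB9 starts before LAB8 ends → LAB8 and LAB9 overlap.
Overlapping pairs: LAB1 & LAB2, LAB4 & LAB5, LAB8 & LAB9 — 3 in total.

3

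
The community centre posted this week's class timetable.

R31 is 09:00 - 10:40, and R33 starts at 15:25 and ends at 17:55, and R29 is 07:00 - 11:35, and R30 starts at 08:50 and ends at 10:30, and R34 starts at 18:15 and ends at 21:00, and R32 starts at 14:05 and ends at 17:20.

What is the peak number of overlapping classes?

Sort all start/end points and keep a running count:
07:00 start R29 → 1
08:50 start R30 → 2
09:00 start R31 → 3
10:30 end R30 → 2
10:40 end R31 → 1
11:35 end R29 → 0
14:05 start R32 → 1
15:25 start R33 → 2
17:20 end R32 → 1
17:55 end R33 → 0
18:15 start R34 → 1
21:00 end R34 → 0
Peak is 3, at 09:00 (R29, R30, R31).

3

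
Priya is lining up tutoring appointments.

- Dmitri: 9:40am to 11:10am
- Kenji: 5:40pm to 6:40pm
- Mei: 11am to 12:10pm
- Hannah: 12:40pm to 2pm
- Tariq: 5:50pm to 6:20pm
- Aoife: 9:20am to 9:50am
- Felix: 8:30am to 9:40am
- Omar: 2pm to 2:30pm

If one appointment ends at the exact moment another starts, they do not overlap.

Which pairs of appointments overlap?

Aoife & Dmitri, Aoife & Felix, Dmitri & Mei, Kenji & Tariq

Sorted by start: Felix, Aoife, Dmitri, Mei, Hannah, Omar, Kenji, Tariq.
Aoife starts before Felix ends → Felix and Aoife overlap.
Dmitri starts exactly when Felix ends (back-to-back, no overlap), so Felix has no further overlaps.
Dmitri starts before Aoife ends → Aoife and Dmitri overlap.
Mei starts after Aoife ends, so Aoife has no further overlaps.
Mei starts before Dmitri ends → Dmitri and Mei overlap.
Hannah starts after Dmitri ends, so Dmitri has no further overlaps.
Hannah starts after Mei ends, so Mei has no further overlaps.
Omar starts exactly when Hannah ends (back-to-back, no overlap), so Hannah has no further overlaps.
Kenji starts after Omar ends, so Omar has no further overlaps.
Tariq starts before Kenji ends → Kenji and Tariq overlap.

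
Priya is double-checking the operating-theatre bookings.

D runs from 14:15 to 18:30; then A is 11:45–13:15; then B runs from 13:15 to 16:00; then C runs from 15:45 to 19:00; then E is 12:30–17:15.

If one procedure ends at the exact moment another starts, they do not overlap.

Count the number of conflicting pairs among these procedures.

7

Two intervals overlap when each starts before the other ends.
Sorted by start: A, E, B, D, C.
E starts before A ends → A and E overlap.
B starts exactly when A ends (back-to-back, no overlap); A is clear from here.
B starts before E ends → E and B overlap.
D starts before E ends → E and D overlap.
C starts before E ends → E and C overlap.
D starts before B ends → B and D overlap.
C starts before B ends → B and C overlap.
C starts before D ends → D and C overlap.
Overlapping pairs: A & E, B & C, B & D, B & E, C & D, C & E, D & E — 7 in total.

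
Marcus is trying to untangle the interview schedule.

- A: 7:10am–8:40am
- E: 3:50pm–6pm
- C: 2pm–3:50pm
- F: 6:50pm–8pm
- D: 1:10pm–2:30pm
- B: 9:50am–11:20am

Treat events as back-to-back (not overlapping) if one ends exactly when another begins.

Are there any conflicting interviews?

Yes

Two intervals overlap when each starts before the other ends.
Sorted by start: A, B, D, C, E, F.
B starts after A ends, so nothing later overlaps A either.
D starts after B ends, so nothing later overlaps B either.
C starts before D ends → D and C overlap.
That's a conflict, so the schedule is not conflict-free.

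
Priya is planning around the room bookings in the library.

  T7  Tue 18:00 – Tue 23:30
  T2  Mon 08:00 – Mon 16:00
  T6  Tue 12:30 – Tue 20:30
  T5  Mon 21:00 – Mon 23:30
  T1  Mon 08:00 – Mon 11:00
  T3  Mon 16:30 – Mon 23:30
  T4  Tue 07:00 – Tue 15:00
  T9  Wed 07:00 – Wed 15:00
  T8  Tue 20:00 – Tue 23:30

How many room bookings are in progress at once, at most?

3

Sort all start/end points and keep a running count:
Mon 08:00 start T1 → 1
Mon 08:00 start T2 → 2
Mon 11:00 end T1 → 1
Mon 16:00 end T2 → 0
Mon 16:30 start T3 → 1
Mon 21:00 start T5 → 2
Mon 23:30 end T3 → 1
Mon 23:30 end T5 → 0
Tue 07:00 start T4 → 1
Tue 12:30 start T6 → 2
Tue 15:00 end T4 → 1
Tue 18:00 start T7 → 2
Tue 20:00 start T8 → 3
Tue 20:30 end T6 → 2
Tue 23:30 end T7 → 1
Tue 23:30 end T8 → 0
Wed 07:00 start T9 → 1
Wed 15:00 end T9 → 0
Peak is 3, at Tue 20:00 (T6, T7, T8).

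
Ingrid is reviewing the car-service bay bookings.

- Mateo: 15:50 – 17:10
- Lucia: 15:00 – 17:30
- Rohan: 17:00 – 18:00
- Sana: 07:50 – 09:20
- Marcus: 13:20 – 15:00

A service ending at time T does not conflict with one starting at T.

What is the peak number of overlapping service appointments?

Sweep the timeline, counting +1 at each start and −1 at each end (ends before starts at a tie):
07:50 start Sana → 1
09:20 end Sana → 0
13:20 start Marcus → 1
15:00 end Marcus → 0
15:00 start Lucia → 1
15:50 start Mateo → 2
17:00 start Rohan → 3
17:10 end Mateo → 2
17:30 end Lucia → 1
18:00 end Rohan → 0
Peak is 3, at 17:00 (Lucia, Mateo, Rohan).

3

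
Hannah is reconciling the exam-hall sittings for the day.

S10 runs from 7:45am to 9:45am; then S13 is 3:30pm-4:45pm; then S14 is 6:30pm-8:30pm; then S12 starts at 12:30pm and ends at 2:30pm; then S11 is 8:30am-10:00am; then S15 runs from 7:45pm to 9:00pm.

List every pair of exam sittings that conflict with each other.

S10 & S11, S14 & S15

Sorted by start: S10, S11, S12, S13, S14, S15.
S11 starts before S10 ends → S10 and S11 overlap.
S12 starts after S10 ends — done with S10.
S12 starts after S11 ends — done with S11.
S13 starts after S12 ends — done with S12.
S14 starts after S13 ends — done with S13.
S15 starts before S14 ends → S14 and S15 overlap.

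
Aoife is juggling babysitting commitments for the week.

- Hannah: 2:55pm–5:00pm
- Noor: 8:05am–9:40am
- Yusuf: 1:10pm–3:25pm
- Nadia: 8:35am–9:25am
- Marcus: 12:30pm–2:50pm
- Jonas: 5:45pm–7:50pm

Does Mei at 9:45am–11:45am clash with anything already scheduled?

No — it doesn't clash with anything

Noor: ends 9:40am at or before Mei starts 9:45am → clear.
Nadia: ends 9:25am at or before Mei starts 9:45am → clear.
Marcus: starts 12:30pm at or after Mei ends 11:45am → clear.
Yusuf: starts 1:10pm at or after Mei ends 11:45am → clear.
Hannah: starts 2:55pm at or after Mei ends 11:45am → clear.
Jonas: starts 5:45pm at or after Mei ends 11:45am → clear.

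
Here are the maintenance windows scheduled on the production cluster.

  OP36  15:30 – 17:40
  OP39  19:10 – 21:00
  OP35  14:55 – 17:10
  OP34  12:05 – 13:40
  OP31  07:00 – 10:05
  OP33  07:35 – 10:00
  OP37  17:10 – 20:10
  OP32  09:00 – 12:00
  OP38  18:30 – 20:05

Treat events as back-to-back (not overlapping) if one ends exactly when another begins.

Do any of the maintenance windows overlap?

Check each pair: they overlap iff neither finishes before the other starts.
Sorted by start: OP31, OP33, OP32, OP34, OP35, OP36, OP37, OP38, OP39.
OP33 starts before OP31 ends → OP31 and OP33 overlap.
That's a conflict, so the schedule is not conflict-free.

Yes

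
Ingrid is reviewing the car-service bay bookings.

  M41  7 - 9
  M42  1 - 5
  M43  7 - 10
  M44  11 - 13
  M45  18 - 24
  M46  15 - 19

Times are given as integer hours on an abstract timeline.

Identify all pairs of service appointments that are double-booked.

Sorted by start: M42, M41, M43, M44, M46, M45.
M41 starts after M42 ends, so M42 has no further overlaps.
M43 starts before M41 ends → M41 and M43 overlap.
M44 starts after M41 ends, so M41 has no further overlaps.
M44 starts after M43 ends, so M43 has no further overlaps.
M46 starts after M44 ends, so M44 has no further overlaps.
M45 starts before M46 ends → M46 and M45 overlap.

M41 & M43, M45 & M46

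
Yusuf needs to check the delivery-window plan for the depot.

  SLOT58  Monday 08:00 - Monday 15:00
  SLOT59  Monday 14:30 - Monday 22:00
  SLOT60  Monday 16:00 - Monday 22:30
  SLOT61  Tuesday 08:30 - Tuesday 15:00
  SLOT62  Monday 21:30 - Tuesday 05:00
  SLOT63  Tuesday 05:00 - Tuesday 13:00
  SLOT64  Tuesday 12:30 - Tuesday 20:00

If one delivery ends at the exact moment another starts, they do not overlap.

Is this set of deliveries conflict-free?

Sorted by start: SLOT58, SLOT59, SLOT60, SLOT62, SLOT63, SLOT61, SLOT64.
SLOT59 starts before SLOT58 ends → SLOT58 and SLOT59 overlap.
That's a conflict, so the schedule is not conflict-free.

No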